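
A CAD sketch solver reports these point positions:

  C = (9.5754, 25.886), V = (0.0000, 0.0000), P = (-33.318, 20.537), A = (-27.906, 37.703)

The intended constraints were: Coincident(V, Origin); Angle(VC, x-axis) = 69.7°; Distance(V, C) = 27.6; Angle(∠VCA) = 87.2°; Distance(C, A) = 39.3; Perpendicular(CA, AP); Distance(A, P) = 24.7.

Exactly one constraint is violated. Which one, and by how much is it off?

Distance(A, P) = 24.7 — off by 6.70.

V = (0.00, 0.00) ✓; VC at 69.70° ✓; |VC| = 27.60 ✓; ∠VCA = 87.20° ✓; |CA| = 39.30 ✓; ∠(CA, AP) = 90.00° ✓; |AP| = 18.00 ✗.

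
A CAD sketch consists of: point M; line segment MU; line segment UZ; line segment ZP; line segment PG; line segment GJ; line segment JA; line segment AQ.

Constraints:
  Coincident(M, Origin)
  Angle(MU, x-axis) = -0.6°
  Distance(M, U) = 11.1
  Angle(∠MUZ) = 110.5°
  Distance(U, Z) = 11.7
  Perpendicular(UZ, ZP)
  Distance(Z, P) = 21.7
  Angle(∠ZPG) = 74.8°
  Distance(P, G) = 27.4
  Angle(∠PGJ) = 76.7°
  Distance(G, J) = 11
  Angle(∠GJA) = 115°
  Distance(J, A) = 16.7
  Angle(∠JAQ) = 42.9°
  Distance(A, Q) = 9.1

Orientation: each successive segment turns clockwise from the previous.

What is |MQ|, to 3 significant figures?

4.22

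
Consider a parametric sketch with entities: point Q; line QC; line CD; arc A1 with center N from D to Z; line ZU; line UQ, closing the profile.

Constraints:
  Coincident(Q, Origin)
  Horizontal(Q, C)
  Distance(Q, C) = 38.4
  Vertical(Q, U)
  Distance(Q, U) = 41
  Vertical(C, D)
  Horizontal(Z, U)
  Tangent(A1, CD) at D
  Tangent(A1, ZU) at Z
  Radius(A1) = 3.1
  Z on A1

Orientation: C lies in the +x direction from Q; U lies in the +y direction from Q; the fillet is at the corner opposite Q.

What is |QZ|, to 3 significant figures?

54.1

Q is at the origin; Q and C share the same y with |QC| = 38.4 and C on the +x side, so C = (38.4, 0.00). Q and U share the same x with |QU| = 41.0 and U on the +y side, so U = (0.00, 41.0). The virtual corner opposite Q is at (38.4, 41.0). Tangency of A1 to CD means the radius ND is perpendicular to CD and the tangent condition forces NZ to be normal to ZU, with radius 3.1, so the center N sits 3.1 in from both sides at N = (35.3, 37.9). That places the tangent points at D = (38.4, 37.9) on CD and Z = (35.3, 41.0) on ZU. Then |QZ| = |Z − Q| = 54.1.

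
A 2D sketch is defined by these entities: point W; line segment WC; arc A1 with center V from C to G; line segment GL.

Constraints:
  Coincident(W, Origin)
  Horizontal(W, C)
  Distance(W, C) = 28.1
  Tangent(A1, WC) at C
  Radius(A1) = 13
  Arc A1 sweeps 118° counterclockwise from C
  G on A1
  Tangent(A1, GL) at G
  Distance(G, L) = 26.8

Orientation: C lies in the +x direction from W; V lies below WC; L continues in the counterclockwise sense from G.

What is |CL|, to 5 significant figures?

42.780

W is at the origin; WC is horizontal with |WC| = 28.1 and C on the +x side, so C = (28.100, 0.0000). A1 meets WC tangentially, so VC is at right angles to WC, so V = C + (0, -13) = (28.100, -13.000). On A1, C sits at bearing 90° from V; a 118° counterclockwise sweep puts G at bearing 208°, so G = V + 13.0·(cos 208°, sin 208°) = (16.622, -19.103). A1 meets GL tangentially, so VG is at right angles to GL, so GL runs along (−sin 208°, cos 208°); with |GL| = 26.8, L = (29.204, -42.766). Then |CL| = |L − C| = 42.780.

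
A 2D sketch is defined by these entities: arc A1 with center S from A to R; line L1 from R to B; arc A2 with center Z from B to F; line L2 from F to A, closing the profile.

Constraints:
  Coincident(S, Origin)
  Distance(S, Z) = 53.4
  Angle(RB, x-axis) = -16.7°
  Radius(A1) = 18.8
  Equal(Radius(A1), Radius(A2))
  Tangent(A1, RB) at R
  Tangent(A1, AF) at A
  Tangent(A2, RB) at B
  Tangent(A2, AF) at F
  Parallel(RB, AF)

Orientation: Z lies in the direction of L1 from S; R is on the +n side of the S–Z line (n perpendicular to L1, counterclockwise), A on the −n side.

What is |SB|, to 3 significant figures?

56.6

Tangency of A1 to both parallel lines with radius 18.8 puts R and A at S ± 18.8·n: R = (5.40, 18.0), A = (-5.40, -18.0). Equal radii place B and F the same way about Z: B = Z + 18.8·n = (56.6, 2.66), F = Z − 18.8·n = (45.7, -33.4). Then |SB| = |B − S| = 56.6.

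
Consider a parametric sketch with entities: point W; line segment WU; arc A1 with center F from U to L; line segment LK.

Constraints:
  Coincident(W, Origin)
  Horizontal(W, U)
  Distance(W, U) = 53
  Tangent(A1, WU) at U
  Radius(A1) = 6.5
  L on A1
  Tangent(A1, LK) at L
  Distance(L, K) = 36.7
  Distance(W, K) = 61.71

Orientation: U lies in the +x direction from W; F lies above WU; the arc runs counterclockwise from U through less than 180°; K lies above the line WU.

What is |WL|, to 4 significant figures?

59.66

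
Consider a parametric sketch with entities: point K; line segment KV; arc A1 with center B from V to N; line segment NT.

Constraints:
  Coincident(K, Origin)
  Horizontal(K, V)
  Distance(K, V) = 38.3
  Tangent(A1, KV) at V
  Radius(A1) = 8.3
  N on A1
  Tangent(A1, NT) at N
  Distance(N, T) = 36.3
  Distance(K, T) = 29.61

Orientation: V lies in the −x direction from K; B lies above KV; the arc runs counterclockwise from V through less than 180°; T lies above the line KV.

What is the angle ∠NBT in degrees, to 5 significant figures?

77.121°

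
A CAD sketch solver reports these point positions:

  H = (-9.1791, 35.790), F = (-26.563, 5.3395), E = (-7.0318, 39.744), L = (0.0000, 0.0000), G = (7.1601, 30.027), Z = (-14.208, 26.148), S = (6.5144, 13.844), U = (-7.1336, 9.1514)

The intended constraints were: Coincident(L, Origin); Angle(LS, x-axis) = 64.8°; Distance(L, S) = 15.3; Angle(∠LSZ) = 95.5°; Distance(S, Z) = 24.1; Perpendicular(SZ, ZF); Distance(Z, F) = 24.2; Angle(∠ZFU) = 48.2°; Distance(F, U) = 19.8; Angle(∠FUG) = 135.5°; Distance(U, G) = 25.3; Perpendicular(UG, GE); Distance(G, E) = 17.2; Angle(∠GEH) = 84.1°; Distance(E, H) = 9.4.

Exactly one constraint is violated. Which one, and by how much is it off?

Distance(E, H) = 9.4 — off by 4.90.

L = (0.00, 0.00) ✓; LS at 64.80° ✓; |LS| = 15.30 ✓; ∠LSZ = 95.50° ✓; |SZ| = 24.10 ✓; ∠(SZ, ZF) = 90.00° ✓; |ZF| = 24.20 ✓; ∠ZFU = 48.20° ✓; |FU| = 19.80 ✓; ∠FUG = 135.5° ✓; |UG| = 25.30 ✓; ∠(UG, GE) = 90.00° ✓; |GE| = 17.20 ✓; ∠GEH = 84.11° ✓; |EH| = 4.499 ✗.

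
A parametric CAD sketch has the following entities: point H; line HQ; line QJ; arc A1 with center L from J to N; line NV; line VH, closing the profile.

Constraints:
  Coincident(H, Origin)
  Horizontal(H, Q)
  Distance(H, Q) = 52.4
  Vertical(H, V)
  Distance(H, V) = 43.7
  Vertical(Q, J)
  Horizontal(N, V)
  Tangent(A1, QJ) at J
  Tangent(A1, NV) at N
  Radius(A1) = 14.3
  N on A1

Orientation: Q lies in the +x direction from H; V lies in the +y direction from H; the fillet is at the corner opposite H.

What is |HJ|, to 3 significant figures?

60.1

H is at the origin; HQ is horizontal with |HQ| = 52.4 and Q on the +x side, so Q = (52.4, 0.00). HV is vertical with |HV| = 43.7 and V on the +y side, so V = (0.00, 43.7). The virtual corner opposite H is at (52.4, 43.7). Since A1 is tangent to QJ there, LJ ⟂ QJ and the tangent condition forces LN to be normal to NV, with radius 14.3, so the center L sits 14.3 in from both sides at L = (38.1, 29.4). That places the tangent points at J = (52.4, 29.4) on QJ and N = (38.1, 43.7) on NV. Then |HJ| = |J − H| = 60.1.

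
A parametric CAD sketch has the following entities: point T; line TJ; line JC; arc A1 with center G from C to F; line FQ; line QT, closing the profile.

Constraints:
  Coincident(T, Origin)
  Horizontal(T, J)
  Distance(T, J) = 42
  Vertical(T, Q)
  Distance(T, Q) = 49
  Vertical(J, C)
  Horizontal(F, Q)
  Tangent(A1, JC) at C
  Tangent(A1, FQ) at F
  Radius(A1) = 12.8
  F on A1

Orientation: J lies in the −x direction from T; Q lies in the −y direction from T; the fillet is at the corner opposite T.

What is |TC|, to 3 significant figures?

55.4

The virtual corner opposite T is at (-42.0, -49.0). The tangent condition forces GC to be normal to JC and tangency of A1 to FQ means the radius GF is perpendicular to FQ, with radius 12.8, so the center G sits 12.8 in from both sides at G = (-29.2, -36.2). That places the tangent points at C = (-42.0, -36.2) on JC and F = (-29.2, -49.0) on FQ. Then |TC| = |C − T| = 55.4.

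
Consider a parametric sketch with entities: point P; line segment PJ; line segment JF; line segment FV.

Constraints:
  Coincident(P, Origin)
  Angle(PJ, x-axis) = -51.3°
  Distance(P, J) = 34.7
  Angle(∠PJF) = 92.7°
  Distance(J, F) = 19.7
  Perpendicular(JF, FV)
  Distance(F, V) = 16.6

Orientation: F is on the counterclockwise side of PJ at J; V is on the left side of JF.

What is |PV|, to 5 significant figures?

27.953

P is at the origin; PJ runs at -51.3° with length 34.7, so J = 34.7·(cos -51.3°, sin -51.3°) = (21.696, -27.081). ∠PJF = 92.7°, so JF runs at -51.3° + (180° − 92.7°) = 36.000° from the x-axis; with |JF| = 19.7, F = J + 19.7·(cos 36.000°, sin 36.000°) = (37.634, -15.502). JF is perpendicular to FV; with |FV| = 16.6 on the left of JF, V = F + 16.6·(-0.58779, 0.80902) = (27.876, -2.0719). Then |PV| = |V − P| = 27.953.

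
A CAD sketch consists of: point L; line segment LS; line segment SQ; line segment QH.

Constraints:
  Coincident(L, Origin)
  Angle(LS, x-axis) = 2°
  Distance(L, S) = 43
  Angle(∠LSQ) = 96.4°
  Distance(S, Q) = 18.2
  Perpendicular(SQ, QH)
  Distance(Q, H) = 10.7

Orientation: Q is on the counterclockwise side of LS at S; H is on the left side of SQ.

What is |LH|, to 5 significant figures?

39.430

∠LSQ = 96.4°, so SQ runs at 2.0° + (180° − 96.4°) = 85.600° from the x-axis; with |SQ| = 18.2, Q = S + 18.2·(cos 85.600°, sin 85.600°) = (44.370, 19.647). SQ ⟂ QH; with |QH| = 10.7 on the left of SQ, H = Q + 10.7·(-0.99705, 0.076719) = (33.702, 20.468). Then |LH| = |H − L| = 39.430.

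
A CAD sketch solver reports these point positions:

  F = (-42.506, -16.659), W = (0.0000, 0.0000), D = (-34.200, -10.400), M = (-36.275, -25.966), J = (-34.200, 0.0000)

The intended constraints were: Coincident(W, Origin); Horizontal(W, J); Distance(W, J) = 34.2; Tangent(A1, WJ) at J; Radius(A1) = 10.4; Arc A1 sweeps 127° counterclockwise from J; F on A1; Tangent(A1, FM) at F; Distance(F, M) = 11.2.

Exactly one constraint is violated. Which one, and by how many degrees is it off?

Tangent(A1, FM) at F — off by 3.20°.

W = (0.00, 0.00) ✓; W.y = 0.00, J.y = 0.00 ✓; |WJ| = 34.20 ✓; ∠(DJ, JW) = 90.00° ✓; |DJ| = 10.40 ✓; bearing(D→F) − bearing(D→J) = 127.0° ✓; |DF| = 10.40 ✓; ∠(DF, FM) = 93.20° ✗; |FM| = 11.20 ✓.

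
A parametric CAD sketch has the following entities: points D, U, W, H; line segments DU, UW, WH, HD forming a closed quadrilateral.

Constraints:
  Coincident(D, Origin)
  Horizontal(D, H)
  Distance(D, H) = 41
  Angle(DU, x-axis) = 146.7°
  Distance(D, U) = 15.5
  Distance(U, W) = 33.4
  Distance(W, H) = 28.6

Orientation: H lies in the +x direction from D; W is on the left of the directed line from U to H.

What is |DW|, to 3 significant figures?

26.3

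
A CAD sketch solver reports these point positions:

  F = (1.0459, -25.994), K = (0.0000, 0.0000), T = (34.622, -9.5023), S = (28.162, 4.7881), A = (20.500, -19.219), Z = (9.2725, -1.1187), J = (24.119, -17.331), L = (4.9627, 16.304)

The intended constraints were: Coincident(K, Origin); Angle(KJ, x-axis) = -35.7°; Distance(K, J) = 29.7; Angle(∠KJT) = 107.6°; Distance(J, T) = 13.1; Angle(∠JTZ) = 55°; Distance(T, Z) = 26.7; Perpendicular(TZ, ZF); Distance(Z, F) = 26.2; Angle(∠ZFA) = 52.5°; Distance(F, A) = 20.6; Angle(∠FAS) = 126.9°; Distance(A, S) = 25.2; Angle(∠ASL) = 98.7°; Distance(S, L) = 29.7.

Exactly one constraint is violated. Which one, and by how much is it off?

Distance(S, L) = 29.7 — off by 3.80.

K = (0.00, 0.00) ✓; KJ at -35.70° ✓; |KJ| = 29.70 ✓; ∠KJT = 107.6° ✓; |JT| = 13.10 ✓; ∠JTZ = 55.00° ✓; |TZ| = 26.70 ✓; ∠(TZ, ZF) = 90.00° ✓; |ZF| = 26.20 ✓; ∠ZFA = 52.50° ✓; |FA| = 20.60 ✓; ∠FAS = 126.9° ✓; |AS| = 25.20 ✓; ∠ASL = 98.70° ✓; |SL| = 25.90 ✗.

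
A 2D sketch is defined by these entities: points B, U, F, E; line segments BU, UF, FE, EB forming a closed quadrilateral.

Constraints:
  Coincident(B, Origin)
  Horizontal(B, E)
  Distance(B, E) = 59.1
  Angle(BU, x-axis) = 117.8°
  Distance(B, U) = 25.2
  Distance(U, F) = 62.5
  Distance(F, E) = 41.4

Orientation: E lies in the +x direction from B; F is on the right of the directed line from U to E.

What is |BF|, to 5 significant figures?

38.050

B is at the origin; B and E share the same y with |BE| = 59.1 and E in +x, so E = (59.1, 0). BU runs at 117.8° with |BU| = 25.2, so U = (-11.753, 22.291). F is determined by |UF| = 62.5 and |FE| = 41.4 together: it lies at the intersection of circle(U, 62.5) and circle(E, 41.4). With |UE| = 74.277, the foot of the radical line on UE is 51.896 from U and the perpendicular offset is √(62.5² − 51.896²) = 34.829. Taking the right-of-UE solution: F = (27.298, -26.507).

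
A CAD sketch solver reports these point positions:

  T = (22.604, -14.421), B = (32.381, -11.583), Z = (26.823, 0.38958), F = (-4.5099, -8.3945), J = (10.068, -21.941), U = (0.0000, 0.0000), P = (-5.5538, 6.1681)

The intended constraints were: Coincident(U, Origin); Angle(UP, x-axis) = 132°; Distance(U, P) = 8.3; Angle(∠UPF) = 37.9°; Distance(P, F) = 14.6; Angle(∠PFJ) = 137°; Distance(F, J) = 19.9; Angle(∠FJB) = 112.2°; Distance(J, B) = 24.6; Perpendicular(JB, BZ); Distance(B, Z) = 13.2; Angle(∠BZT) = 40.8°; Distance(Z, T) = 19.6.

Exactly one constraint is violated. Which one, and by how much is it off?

Distance(Z, T) = 19.6 — off by 4.20.

U = (0.00, 0.00) ✓; UP at 132.0° ✓; |UP| = 8.300 ✓; ∠UPF = 37.90° ✓; |PF| = 14.60 ✓; ∠PFJ = 137.0° ✓; |FJ| = 19.90 ✓; ∠FJB = 112.2° ✓; |JB| = 24.60 ✓; ∠(JB, BZ) = 90.00° ✓; |BZ| = 13.20 ✓; ∠BZT = 40.80° ✓; |ZT| = 15.40 ✗.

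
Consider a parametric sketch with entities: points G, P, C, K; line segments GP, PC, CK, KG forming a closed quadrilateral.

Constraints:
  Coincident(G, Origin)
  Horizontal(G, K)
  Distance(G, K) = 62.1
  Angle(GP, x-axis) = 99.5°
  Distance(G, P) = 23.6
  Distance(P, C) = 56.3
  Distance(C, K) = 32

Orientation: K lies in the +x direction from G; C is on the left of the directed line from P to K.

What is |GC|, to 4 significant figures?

60.17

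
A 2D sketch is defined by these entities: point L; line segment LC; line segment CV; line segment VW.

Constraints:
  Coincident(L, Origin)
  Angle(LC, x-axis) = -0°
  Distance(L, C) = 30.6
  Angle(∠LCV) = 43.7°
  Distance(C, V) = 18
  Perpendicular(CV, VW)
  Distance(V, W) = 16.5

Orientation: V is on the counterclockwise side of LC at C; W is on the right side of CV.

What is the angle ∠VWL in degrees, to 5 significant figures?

6.2507°

L is at the origin; LC runs at -0.0° with length 30.6, so C = 30.6·(cos -0.0°, sin -0.0°) = (30.600, -0.0000). ∠LCV = 43.7°, so CV runs at -0.0° + (180° − 43.7°) = 136.30° from the x-axis; with |CV| = 18.0, V = C + 18.0·(cos 136.30°, sin 136.30°) = (17.587, 12.436). CV is perpendicular to VW; with |VW| = 16.5 on the right of CV, W = V + 16.5·(0.69088, 0.72297) = (28.986, 24.365). Then cos ∠VWL = WV·WL / (|WV||WL|), giving 6.2507°.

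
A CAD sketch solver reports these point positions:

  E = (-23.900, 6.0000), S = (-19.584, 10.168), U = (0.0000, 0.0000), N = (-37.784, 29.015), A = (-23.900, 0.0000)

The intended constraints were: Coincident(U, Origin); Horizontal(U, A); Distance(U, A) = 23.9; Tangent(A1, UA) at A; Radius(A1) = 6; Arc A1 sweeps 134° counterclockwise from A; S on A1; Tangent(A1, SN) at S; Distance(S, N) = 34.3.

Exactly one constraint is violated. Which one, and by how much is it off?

Distance(S, N) = 34.3 — off by 8.10.

U = (0.00, 0.00) ✓; U.y = 0.00, A.y = 0.00 ✓; |UA| = 23.90 ✓; ∠(EA, AU) = 90.00° ✓; |EA| = 6.000 ✓; bearing(E→S) − bearing(E→A) = 134.0° ✓; |ES| = 6.000 ✓; ∠(ES, SN) = 90.00° ✓; |SN| = 26.20 ✗.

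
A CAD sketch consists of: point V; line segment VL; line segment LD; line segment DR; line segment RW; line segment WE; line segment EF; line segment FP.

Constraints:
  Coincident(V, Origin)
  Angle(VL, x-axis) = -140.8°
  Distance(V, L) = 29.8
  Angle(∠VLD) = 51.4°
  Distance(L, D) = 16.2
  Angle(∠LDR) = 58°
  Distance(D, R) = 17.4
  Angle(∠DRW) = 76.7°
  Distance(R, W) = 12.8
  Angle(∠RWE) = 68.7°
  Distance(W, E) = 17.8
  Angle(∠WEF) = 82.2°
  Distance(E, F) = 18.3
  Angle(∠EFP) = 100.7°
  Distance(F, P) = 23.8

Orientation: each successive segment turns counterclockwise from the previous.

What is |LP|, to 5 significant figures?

26.842

∠WEF = 82.2° gives EF at 62.200° from the x-axis; with |EF| = 18.3, F = (-0.86798, -7.0507). ∠EFP = 100.7° gives FP at 141.50° from the x-axis; with |FP| = 23.8, P = (-19.494, 7.7652). Then |LP| = |P − L| = 26.842.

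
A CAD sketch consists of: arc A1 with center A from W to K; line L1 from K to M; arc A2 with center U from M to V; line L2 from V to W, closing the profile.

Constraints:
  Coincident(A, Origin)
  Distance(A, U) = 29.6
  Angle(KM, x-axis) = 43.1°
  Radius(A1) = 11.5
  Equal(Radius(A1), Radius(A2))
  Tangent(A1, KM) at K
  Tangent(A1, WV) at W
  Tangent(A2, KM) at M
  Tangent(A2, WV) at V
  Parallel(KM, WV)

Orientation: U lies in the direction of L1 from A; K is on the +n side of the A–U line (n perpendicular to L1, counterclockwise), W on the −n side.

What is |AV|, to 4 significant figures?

31.76

The slot axis is L1's direction at 43.1°, so u = (cos 43.1°, sin 43.1°) = (0.7302, 0.6833) and n = (−sin 43.1°, cos 43.1°) = (-0.6833, 0.7302). A is at the origin and U lies 29.6 along u from A, so U = 29.6·u = (21.61, 20.22). Tangency of A1 to both parallel lines with radius 11.5 puts K and W at A ± 11.5·n: K = (-7.858, 8.397), W = (7.858, -8.397). Equal radii place M and V the same way about U: M = U + 11.5·n = (13.76, 28.62), V = U − 11.5·n = (29.47, 11.83). Then |AV| = |V − A| = 31.76.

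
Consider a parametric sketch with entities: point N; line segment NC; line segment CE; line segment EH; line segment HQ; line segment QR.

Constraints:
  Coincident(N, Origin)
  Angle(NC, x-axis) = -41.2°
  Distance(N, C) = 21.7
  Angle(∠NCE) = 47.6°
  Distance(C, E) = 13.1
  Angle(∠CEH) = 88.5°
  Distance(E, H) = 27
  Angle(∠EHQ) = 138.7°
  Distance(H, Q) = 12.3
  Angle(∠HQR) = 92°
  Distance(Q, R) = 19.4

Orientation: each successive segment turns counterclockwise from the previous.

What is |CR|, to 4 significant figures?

25.65

∠EHQ = 138.7° gives HQ at -136.0° from the x-axis; with |HQ| = 12.3, Q = (-19.76, -11.01). ∠HQR = 92.0° gives QR at -48.00° from the x-axis; with |QR| = 19.4, R = (-6.784, -25.43). Then |CR| = |R − C| = 25.65.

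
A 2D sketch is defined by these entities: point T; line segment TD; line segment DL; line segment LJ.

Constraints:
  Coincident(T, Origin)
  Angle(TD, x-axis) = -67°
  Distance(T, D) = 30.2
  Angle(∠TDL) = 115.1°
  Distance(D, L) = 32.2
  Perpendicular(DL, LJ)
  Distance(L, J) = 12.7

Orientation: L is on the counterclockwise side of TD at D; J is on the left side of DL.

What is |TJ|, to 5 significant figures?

47.334

T is at the origin; TD runs at -67.0° with length 30.2, so D = 30.2·(cos -67.0°, sin -67.0°) = (11.800, -27.799). ∠TDL = 115.1°, so DL runs at -67.0° + (180° − 115.1°) = -2.1000° from the x-axis; with |DL| = 32.2, L = D + 32.2·(cos -2.1000°, sin -2.1000°) = (43.978, -28.979). DL ⟂ LJ; with |LJ| = 12.7 on the left of DL, J = L + 12.7·(0.036644, 0.99933) = (44.444, -16.288). Then |TJ| = |J − T| = 47.334.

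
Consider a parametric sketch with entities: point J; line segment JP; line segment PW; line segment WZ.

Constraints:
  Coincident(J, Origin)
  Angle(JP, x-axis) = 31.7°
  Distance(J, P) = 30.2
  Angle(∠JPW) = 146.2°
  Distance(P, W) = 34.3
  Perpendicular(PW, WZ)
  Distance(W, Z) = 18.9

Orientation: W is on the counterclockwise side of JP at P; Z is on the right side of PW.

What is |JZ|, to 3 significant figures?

69.3

∠JPW = 146.2°, so PW runs at 31.7° + (180° − 146.2°) = 65.5° from the x-axis; with |PW| = 34.3, W = P + 34.3·(cos 65.5°, sin 65.5°) = (39.9, 47.1). PW is perpendicular to WZ; with |WZ| = 18.9 on the right of PW, Z = W + 18.9·(0.910, -0.415) = (57.1, 39.2). Then |JZ| = |Z − J| = 69.3.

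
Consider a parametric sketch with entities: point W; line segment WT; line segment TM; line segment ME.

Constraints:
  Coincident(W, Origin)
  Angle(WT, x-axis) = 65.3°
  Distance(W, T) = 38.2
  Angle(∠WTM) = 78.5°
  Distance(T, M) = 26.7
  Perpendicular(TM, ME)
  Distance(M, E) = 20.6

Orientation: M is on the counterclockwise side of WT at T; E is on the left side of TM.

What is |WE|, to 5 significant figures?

25.447

W is at the origin; WT runs at 65.3° with length 38.2, so T = 38.2·(cos 65.3°, sin 65.3°) = (15.963, 34.705). ∠WTM = 78.5°, so TM runs at 65.3° + (180° − 78.5°) = 166.80° from the x-axis; with |TM| = 26.7, M = T + 26.7·(cos 166.80°, sin 166.80°) = (-10.032, 40.802). TM is perpendicular to ME; with |ME| = 20.6 on the left of TM, E = M + 20.6·(-0.22835, -0.97358) = (-14.736, 20.746). Then |WE| = |E − W| = 25.447.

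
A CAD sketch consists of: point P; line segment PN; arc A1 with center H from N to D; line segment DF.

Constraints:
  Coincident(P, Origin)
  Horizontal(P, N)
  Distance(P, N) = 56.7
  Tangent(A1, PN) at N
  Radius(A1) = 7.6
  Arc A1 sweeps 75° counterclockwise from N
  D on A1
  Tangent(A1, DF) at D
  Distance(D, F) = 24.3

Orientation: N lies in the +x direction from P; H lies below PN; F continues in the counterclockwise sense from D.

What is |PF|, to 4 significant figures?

51.98

P is at the origin; PN is horizontal with |PN| = 56.7 and N on the +x side, so N = (56.70, 0.000). The tangent condition forces HN to be normal to PN, so H = N + (0, -7.6) = (56.70, -7.600). On A1, N sits at bearing 90° from H; a 75° counterclockwise sweep puts D at bearing 165°, so D = H + 7.6·(cos 165°, sin 165°) = (49.36, -5.633). The tangent condition forces HD to be normal to DF, so DF runs along (−sin 165°, cos 165°); with |DF| = 24.3, F = (43.07, -29.10). Then |PF| = |F − P| = 51.98.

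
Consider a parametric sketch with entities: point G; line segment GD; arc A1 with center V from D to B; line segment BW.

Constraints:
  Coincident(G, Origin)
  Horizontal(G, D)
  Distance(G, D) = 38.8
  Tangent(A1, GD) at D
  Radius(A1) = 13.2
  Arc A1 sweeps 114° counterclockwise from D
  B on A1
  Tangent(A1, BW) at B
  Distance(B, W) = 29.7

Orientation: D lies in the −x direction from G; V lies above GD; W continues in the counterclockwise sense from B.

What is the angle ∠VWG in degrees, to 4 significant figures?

40.31°

G is at the origin; GD is horizontal with |GD| = 38.8 and D on the −x side, so D = (-38.80, 0.000). The tangent condition forces VD to be normal to GD, so V = D + (0, 13.2) = (-38.80, 13.20). On A1, D sits at bearing -90° from V; a 114° counterclockwise sweep puts B at bearing 24°, so B = V + 13.2·(cos 24°, sin 24°) = (-26.74, 18.57). Tangency of A1 to BW means the radius VB is perpendicular to BW, so BW runs along (−sin 24°, cos 24°); with |BW| = 29.7, W = (-38.82, 45.70). Then cos ∠VWG = WV·WG / (|WV||WG|), giving 40.31°.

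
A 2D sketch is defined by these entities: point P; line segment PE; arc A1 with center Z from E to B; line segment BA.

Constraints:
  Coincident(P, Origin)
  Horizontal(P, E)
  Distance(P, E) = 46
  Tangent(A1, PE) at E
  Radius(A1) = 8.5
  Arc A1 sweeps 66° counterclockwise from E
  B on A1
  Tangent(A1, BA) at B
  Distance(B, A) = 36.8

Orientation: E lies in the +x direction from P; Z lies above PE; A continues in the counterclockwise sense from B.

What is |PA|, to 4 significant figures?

78.86

On A1, E sits at bearing -90° from Z; a 66° counterclockwise sweep puts B at bearing -24°, so B = Z + 8.5·(cos -24°, sin -24°) = (53.77, 5.043). The tangent condition forces ZB to be normal to BA, so BA runs along (−sin -24°, cos -24°); with |BA| = 36.8, A = (68.73, 38.66). Then |PA| = |A − P| = 78.86.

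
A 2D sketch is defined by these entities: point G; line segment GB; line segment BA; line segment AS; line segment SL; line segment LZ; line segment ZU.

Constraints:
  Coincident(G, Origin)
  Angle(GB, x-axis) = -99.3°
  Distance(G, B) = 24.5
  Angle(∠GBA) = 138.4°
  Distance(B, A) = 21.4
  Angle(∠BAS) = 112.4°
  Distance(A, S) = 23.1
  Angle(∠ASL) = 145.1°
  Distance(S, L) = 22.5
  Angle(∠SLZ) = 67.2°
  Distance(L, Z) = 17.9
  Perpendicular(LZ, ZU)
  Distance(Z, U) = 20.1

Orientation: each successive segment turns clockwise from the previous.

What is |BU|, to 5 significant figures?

27.817

G is at the origin; GB runs at -99.3° with length 24.5, so B = (-3.9593, -24.178). ∠GBA = 138.4° gives BA at -140.90° from the x-axis; with |BA| = 21.4, A = (-20.567, -37.674). ∠BAS = 112.4° gives AS at 151.50° from the x-axis; with |AS| = 23.1, S = (-40.867, -26.652). ∠ASL = 145.1° gives SL at 116.60° from the x-axis; with |SL| = 22.5, L = (-50.942, -6.5336). ∠SLZ = 67.2° gives LZ at 3.8000° from the x-axis; with |LZ| = 17.9, Z = (-33.081, -5.3473). LZ is perpendicular to ZU, so ZU runs at -86.200°; with |ZU| = 20.1, U = (-31.749, -25.403). Then |BU| = |U − B| = 27.817.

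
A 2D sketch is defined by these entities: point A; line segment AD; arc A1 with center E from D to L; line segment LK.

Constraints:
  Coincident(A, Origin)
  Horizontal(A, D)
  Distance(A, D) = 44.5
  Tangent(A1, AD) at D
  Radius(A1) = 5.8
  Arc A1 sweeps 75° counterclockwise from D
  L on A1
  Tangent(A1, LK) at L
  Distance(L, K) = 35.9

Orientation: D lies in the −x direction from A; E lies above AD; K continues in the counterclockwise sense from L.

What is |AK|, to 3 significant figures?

48.9

A is at the origin; AD is horizontal with |AD| = 44.5 and D on the −x side, so D = (-44.5, 0.00). Tangency of A1 to AD means the radius ED is perpendicular to AD, so E = D + (0, 5.8) = (-44.5, 5.80). On A1, D sits at bearing -90° from E; a 75° counterclockwise sweep puts L at bearing -15°, so L = E + 5.8·(cos -15°, sin -15°) = (-38.9, 4.30). Tangency of A1 to LK means the radius EL is perpendicular to LK, so LK runs along (−sin -15°, cos -15°); with |LK| = 35.9, K = (-29.6, 39.0). Then |AK| = |K − A| = 48.9.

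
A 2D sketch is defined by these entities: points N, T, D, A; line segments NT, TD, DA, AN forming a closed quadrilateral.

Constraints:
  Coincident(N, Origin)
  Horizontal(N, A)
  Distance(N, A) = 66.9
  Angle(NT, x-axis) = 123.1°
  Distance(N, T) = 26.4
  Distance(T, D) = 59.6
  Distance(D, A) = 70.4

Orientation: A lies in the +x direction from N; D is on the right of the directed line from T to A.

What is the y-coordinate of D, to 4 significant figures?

-34.12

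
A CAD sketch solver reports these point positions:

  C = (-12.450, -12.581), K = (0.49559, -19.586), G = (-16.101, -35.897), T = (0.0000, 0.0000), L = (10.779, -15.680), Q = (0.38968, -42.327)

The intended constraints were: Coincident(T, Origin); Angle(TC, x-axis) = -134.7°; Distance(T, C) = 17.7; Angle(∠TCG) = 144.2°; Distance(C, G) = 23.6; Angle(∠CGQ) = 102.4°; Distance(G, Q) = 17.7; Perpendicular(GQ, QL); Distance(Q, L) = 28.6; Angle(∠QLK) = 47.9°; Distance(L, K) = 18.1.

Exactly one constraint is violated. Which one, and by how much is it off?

Distance(L, K) = 18.1 — off by 7.10.

T = (0.00, 0.00) ✓; TC at -134.7° ✓; |TC| = 17.70 ✓; ∠TCG = 144.2° ✓; |CG| = 23.60 ✓; ∠CGQ = 102.4° ✓; |GQ| = 17.70 ✓; ∠(GQ, QL) = 90.00° ✓; |QL| = 28.60 ✓; ∠QLK = 47.90° ✓; |LK| = 11.00 ✗.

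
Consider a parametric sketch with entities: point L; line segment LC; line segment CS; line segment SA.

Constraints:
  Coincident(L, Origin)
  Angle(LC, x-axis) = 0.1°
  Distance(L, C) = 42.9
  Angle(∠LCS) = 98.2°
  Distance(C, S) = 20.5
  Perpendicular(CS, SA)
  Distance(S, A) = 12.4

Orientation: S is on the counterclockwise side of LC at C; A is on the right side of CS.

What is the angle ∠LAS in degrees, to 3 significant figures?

25.9°

L is at the origin; LC runs at 0.1° with length 42.9, so C = 42.9·(cos 0.1°, sin 0.1°) = (42.9, 0.0749). ∠LCS = 98.2°, so CS runs at 0.1° + (180° − 98.2°) = 81.9° from the x-axis; with |CS| = 20.5, S = C + 20.5·(cos 81.9°, sin 81.9°) = (45.8, 20.4). CS ⟂ SA; with |SA| = 12.4 on the right of CS, A = S + 12.4·(0.990, -0.141) = (58.1, 18.6). Then cos ∠LAS = AL·AS / (|AL||AS|), giving 25.9°.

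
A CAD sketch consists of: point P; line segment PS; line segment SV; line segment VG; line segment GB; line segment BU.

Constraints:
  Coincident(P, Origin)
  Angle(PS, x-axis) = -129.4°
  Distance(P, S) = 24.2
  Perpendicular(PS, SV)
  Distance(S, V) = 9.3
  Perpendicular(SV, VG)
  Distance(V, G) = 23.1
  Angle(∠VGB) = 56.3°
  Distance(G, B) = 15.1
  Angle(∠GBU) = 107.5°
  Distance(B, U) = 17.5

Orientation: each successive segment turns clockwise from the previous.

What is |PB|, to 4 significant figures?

10.02

P is at the origin; PS runs at -129.4° with length 24.2, so S = (-15.36, -18.70). PS ⟂ SV, so SV runs at 140.6°; with |SV| = 9.3, V = (-22.55, -12.80). SV is perpendicular to VG, so VG runs at 50.60°; with |VG| = 23.1, G = (-7.885, 5.053). ∠VGB = 56.3° gives GB at -73.10° from the x-axis; with |GB| = 15.1, B = (-3.495, -9.395). Then |PB| = |B − P| = 10.02.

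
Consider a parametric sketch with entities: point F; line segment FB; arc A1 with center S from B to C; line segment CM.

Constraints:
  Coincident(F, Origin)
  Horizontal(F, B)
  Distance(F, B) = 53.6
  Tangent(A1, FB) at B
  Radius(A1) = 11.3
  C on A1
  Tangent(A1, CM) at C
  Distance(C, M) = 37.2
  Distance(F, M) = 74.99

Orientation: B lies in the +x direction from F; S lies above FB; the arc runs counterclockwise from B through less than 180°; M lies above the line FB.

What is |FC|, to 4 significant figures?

66.07

Checks: F = (0.00, 0.00) ✓; |SC| = 11.30 ✓; ∠(SC, CM) = 90.00° ✓; |CM| = 37.20 ✓; |FM| = 74.99 ✓.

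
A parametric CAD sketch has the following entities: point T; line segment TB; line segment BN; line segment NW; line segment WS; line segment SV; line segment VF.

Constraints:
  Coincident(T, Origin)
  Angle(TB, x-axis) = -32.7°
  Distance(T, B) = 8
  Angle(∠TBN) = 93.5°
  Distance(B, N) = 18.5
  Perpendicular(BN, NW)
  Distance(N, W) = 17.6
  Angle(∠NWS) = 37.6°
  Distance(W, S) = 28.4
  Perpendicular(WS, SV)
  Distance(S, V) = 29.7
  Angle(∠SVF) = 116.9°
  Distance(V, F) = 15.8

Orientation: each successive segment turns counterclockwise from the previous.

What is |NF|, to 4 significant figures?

26.11

T is at the origin; TB runs at -32.7° with length 8.0, so B = (6.732, -4.322). ∠TBN = 93.5° gives BN at 53.80° from the x-axis; with |BN| = 18.5, N = (17.66, 10.61). BN is perpendicular to NW, so NW runs at 143.8°; with |NW| = 17.6, W = (3.456, 21.00). ∠NWS = 37.6° gives WS at -73.80° from the x-axis; with |WS| = 28.4, S = (11.38, -6.271). WS is perpendicular to SV, so SV runs at 16.20°; with |SV| = 29.7, V = (39.90, 2.015). ∠SVF = 116.9° gives VF at 79.30° from the x-axis; with |VF| = 15.8, F = (42.83, 17.54). Then |NF| = |F − N| = 26.11.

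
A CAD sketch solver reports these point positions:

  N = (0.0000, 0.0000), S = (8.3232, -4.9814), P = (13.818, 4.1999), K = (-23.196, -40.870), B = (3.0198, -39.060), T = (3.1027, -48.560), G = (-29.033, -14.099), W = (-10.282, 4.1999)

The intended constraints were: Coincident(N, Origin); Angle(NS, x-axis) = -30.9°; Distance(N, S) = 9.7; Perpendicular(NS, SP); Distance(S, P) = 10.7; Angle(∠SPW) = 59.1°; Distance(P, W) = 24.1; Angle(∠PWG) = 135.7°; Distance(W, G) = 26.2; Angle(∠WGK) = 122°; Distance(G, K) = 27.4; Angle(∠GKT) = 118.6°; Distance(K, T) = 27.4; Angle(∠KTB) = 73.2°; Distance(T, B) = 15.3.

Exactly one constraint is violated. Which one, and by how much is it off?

Distance(T, B) = 15.3 — off by 5.80.

N = (0.00, 0.00) ✓; NS at -30.90° ✓; |NS| = 9.700 ✓; ∠(NS, SP) = 90.00° ✓; |SP| = 10.70 ✓; ∠SPW = 59.10° ✓; |PW| = 24.10 ✓; ∠PWG = 135.7° ✓; |WG| = 26.20 ✓; ∠WGK = 122.0° ✓; |GK| = 27.40 ✓; ∠GKT = 118.6° ✓; |KT| = 27.40 ✓; ∠KTB = 73.20° ✓; |TB| = 9.500 ✗.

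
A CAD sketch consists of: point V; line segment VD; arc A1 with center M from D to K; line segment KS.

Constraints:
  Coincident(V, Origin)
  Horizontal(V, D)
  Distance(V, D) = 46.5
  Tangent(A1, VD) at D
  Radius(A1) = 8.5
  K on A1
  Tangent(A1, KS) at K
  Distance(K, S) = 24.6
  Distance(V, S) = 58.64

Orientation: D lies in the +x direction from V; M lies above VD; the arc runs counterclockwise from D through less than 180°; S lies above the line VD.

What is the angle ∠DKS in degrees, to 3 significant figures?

126°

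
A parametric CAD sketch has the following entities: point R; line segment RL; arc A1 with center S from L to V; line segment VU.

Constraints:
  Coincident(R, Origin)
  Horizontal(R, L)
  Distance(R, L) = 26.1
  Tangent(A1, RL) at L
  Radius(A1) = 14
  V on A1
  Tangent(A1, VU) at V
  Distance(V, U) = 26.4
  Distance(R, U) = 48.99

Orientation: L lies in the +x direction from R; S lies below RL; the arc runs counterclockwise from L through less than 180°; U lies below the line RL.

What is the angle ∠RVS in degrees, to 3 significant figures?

104°

R is at the origin; R and L share the same y with |RL| = 26.1 and L on the +x side, so L = (26.1, 0.00). Since A1 is tangent to RL there, SL ⟂ RL, so S = L + (0, -14) = (26.1, -14.0). Since SV ⟂ VU (tangency), |SU| = √(14.0² + 26.4²) = 29.9 regardless of where V sits on A1. So U lies on both circle(R, 48.99) and circle(S, 29.9); the below-RL intersection is U = (22.3, -43.6). V is the foot of the tangent from U: V = (13.0, -18.9).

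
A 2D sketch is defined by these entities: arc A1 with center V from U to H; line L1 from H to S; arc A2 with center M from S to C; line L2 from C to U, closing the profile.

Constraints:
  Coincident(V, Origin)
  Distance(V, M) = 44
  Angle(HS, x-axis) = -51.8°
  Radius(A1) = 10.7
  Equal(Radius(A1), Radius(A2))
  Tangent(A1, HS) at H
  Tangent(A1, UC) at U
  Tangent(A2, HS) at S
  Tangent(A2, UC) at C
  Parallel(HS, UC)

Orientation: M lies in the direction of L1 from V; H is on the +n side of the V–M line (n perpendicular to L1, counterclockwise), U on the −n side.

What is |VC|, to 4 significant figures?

45.28

The slot axis is L1's direction at -51.8°, so u = (cos -51.8°, sin -51.8°) = (0.6184, -0.7859) and n = (−sin -51.8°, cos -51.8°) = (0.7859, 0.6184). V is at the origin and M lies 44.0 along u from V, so M = 44.0·u = (27.21, -34.58). Tangency of A1 to both parallel lines with radius 10.7 puts H and U at V ± 10.7·n: H = (8.409, 6.617), U = (-8.409, -6.617). Equal radii place S and C the same way about M: S = M + 10.7·n = (35.62, -27.96), C = M − 10.7·n = (18.80, -41.19). Then |VC| = |C − V| = 45.28.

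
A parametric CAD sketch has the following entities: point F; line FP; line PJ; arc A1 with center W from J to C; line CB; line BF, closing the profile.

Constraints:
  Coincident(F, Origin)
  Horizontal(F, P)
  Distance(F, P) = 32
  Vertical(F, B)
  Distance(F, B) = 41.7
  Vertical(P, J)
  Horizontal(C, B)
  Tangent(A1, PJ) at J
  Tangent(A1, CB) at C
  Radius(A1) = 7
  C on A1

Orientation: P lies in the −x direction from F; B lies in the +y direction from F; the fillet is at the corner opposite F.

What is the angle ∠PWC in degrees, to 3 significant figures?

169°

The virtual corner opposite F is at (-32.0, 41.7). A1 meets PJ tangentially, so WJ is at right angles to PJ and tangency of A1 to CB means the radius WC is perpendicular to CB, with radius 7.0, so the center W sits 7.0 in from both sides at W = (-25.0, 34.7). That places the tangent points at J = (-32.0, 34.7) on PJ and C = (-25.0, 41.7) on CB. Then cos ∠PWC = WP·WC / (|WP||WC|), giving 169°.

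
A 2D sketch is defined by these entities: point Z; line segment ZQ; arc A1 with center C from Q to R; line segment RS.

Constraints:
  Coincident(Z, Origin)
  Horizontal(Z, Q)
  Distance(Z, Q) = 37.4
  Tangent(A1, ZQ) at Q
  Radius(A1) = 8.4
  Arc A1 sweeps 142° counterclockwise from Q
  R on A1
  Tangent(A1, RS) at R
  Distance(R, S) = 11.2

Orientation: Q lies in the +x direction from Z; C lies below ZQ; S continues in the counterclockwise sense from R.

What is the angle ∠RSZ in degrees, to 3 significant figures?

9.91°

Z is at the origin; Z and Q share the same y with |ZQ| = 37.4 and Q on the +x side, so Q = (37.4, 0.00). Tangency of A1 to ZQ means the radius CQ is perpendicular to ZQ, so C = Q + (0, -8.4) = (37.4, -8.40). On A1, Q sits at bearing 90° from C; a 142° counterclockwise sweep puts R at bearing 232°, so R = C + 8.4·(cos 232°, sin 232°) = (32.2, -15.0). The tangent condition forces CR to be normal to RS, so RS runs along (−sin 232°, cos 232°); with |RS| = 11.2, S = (41.1, -21.9). Then cos ∠RSZ = SR·SZ / (|SR||SZ|), giving 9.91°.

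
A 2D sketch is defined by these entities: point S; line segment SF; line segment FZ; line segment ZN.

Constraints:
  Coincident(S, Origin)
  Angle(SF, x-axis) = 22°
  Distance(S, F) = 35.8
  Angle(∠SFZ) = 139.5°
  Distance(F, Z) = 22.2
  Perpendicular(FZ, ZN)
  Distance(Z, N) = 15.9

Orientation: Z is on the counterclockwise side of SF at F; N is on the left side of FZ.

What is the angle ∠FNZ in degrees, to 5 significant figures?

54.389°

S is at the origin; SF runs at 22.0° with length 35.8, so F = 35.8·(cos 22.0°, sin 22.0°) = (33.193, 13.411). ∠SFZ = 139.5°, so FZ runs at 22.0° + (180° − 139.5°) = 62.500° from the x-axis; with |FZ| = 22.2, Z = F + 22.2·(cos 62.500°, sin 62.500°) = (43.444, 33.103). FZ ⟂ ZN; with |ZN| = 15.9 on the left of FZ, N = Z + 15.9·(-0.88701, 0.46175) = (29.341, 40.444). Then cos ∠FNZ = NF·NZ / (|NF||NZ|), giving 54.389°.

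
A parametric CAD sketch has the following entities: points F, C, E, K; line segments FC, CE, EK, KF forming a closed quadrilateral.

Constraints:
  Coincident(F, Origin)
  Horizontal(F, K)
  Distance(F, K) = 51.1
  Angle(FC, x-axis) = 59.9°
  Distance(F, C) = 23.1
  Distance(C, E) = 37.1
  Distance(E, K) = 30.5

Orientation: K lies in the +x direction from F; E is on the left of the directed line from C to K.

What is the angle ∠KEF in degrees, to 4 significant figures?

64.64°

F is at the origin; FK is horizontal with |FK| = 51.1 and K in +x, so K = (51.1, 0). FC runs at 59.9° with |FC| = 23.1, so C = (11.58, 19.98). E is determined by |CE| = 37.1 and |EK| = 30.5 together: it lies at the intersection of circle(C, 37.1) and circle(K, 30.5). With |CK| = 44.28, the foot of the radical line on CK is 27.18 from C and the perpendicular offset is √(37.1² − 27.18²) = 25.25. Taking the left-of-CK solution: E = (47.24, 30.25).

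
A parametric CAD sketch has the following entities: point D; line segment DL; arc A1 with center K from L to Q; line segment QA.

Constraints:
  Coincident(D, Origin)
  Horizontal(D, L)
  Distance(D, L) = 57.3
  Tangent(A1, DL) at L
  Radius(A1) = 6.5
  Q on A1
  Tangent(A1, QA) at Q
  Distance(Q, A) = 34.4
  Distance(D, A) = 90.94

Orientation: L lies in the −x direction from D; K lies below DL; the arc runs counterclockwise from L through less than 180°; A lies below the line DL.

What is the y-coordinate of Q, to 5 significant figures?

-1.5275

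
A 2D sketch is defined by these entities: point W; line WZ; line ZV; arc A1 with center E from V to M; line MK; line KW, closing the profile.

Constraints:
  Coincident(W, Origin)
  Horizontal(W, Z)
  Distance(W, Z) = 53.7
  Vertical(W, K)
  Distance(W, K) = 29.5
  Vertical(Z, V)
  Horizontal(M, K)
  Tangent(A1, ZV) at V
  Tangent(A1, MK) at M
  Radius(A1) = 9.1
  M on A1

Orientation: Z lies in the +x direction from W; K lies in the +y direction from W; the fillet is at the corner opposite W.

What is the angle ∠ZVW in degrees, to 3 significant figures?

69.2°

W is at the origin; W and Z share the same y with |WZ| = 53.7 and Z on the +x side, so Z = (53.7, 0.00). WK is vertical with |WK| = 29.5 and K on the +y side, so K = (0.00, 29.5). The virtual corner opposite W is at (53.7, 29.5). Tangency of A1 to ZV means the radius EV is perpendicular to ZV and A1 meets MK tangentially, so EM is at right angles to MK, with radius 9.1, so the center E sits 9.1 in from both sides at E = (44.6, 20.4). That places the tangent points at V = (53.7, 20.4) on ZV and M = (44.6, 29.5) on MK. Then cos ∠ZVW = VZ·VW / (|VZ||VW|), giving 69.2°.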